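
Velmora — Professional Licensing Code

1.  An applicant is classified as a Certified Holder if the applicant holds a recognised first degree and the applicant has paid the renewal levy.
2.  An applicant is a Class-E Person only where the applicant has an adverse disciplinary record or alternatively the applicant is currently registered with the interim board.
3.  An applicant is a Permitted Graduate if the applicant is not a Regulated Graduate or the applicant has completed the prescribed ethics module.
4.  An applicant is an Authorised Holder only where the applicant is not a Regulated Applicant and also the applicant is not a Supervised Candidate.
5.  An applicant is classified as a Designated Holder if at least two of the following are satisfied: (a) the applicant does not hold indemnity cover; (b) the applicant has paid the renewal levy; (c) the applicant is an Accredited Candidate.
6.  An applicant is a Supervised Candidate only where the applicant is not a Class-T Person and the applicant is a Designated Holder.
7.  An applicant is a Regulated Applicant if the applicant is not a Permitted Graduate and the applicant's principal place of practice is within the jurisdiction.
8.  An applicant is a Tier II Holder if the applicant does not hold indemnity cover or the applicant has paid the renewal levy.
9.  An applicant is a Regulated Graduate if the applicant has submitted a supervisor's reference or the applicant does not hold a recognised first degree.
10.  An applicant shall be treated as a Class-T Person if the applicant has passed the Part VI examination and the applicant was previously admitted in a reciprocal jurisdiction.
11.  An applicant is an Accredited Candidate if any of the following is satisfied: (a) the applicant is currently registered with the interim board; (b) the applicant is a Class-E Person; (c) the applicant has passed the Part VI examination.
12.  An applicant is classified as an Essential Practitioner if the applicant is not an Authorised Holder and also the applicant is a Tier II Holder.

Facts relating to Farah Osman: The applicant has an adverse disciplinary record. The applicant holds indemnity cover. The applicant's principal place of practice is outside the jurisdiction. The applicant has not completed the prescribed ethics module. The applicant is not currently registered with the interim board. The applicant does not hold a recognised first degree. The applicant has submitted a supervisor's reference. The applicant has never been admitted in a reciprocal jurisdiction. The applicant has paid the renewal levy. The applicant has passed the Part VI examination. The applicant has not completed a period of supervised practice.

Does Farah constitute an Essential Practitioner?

Yes

Under paragraph 9: the applicant has submitted a supervisor's reference? yes; or the applicant does not hold a recognised first degree? yes. So the applicant is a Regulated Graduate.
Under paragraph 3: not a Regulated Graduate (paragraph 9)? no; or the applicant has completed the prescribed ethics module? no. So the applicant is not a Permitted Graduate.
Under paragraph 7: not a Permitted Graduate (paragraph 3)? yes; and the applicant's principal place of practice is within the jurisdiction? no. So the applicant is not a Regulated Applicant.
Under paragraph 10: the applicant has passed the Part VI examination? yes; and the applicant was previously admitted in a reciprocal jurisdiction? no. So the applicant is not a Class-T Person.
Under paragraph 2: the applicant has an adverse disciplinary record? yes; or the applicant is currently registered with the interim board? no. So the applicant is a Class-E Person.
Under paragraph 11: the applicant is currently registered with the interim board? no; or Class-E Person (paragraph 2)? yes; or the applicant has passed the Part VI examination? yes. So the applicant is an Accredited Candidate.
Under paragraph 5: the applicant does not hold indemnity cover? no; the applicant has paid the renewal levy? yes; Accredited Candidate (paragraph 11)? yes — 2 of 3 hold (need ≥2) → satisfied.
Under paragraph 6: not a Class-T Person (paragraph 10)? yes; and Designated Holder (paragraph 5)? yes. So the applicant is a Supervised Candidate.
Under paragraph 4: not a Regulated Applicant (paragraph 7)? yes; and not a Supervised Candidate (paragraph 6)? no. So the applicant is not an Authorised Holder.
Under paragraph 8: the applicant does not hold indemnity cover? no; or the applicant has paid the renewal levy? yes. So the applicant is a Tier II Holder.
Under paragraph 12: not an Authorised Holder (paragraph 4)? yes; and Tier II Holder (paragraph 8)? yes. So the applicant is an Essential Practitioner.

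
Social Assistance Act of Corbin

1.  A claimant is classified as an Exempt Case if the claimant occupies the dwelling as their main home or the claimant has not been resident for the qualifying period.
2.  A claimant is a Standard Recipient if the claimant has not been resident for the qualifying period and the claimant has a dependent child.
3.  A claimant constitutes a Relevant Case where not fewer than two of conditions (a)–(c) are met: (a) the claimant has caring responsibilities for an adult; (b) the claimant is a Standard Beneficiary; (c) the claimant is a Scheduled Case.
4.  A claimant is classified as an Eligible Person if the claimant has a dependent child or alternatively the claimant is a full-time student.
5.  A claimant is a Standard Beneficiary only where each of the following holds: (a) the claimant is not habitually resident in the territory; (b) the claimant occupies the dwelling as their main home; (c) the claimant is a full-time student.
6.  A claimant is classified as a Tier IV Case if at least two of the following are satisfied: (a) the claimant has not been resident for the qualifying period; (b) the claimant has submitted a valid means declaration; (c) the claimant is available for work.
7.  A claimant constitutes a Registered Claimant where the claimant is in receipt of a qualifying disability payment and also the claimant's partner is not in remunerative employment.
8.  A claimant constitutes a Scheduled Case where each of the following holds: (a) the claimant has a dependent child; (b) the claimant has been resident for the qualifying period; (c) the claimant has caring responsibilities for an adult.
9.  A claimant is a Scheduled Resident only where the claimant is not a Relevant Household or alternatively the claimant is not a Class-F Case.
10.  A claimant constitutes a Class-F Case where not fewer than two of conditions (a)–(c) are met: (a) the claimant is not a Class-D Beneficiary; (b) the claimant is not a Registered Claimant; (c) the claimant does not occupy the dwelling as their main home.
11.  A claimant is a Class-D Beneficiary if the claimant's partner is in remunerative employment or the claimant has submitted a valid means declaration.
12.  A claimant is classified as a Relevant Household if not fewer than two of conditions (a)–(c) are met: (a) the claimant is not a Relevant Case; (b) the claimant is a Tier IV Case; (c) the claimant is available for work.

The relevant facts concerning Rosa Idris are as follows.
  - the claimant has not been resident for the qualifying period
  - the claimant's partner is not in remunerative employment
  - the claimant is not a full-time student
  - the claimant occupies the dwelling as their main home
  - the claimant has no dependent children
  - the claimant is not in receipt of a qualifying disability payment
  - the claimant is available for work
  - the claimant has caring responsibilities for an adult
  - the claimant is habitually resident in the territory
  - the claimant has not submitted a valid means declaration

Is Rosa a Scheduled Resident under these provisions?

Under paragraph 5: the claimant is not habitually resident in the territory? no; and the claimant occupies the dwelling as their main home? yes; and the claimant is a full-time student? no. So the claimant is not a Standard Beneficiary.
Under paragraph 8: the claimant has a dependent child? no; and the claimant has been resident for the qualifying period? no; and the claimant has caring responsibilities for an adult? yes. So the claimant is not a Scheduled Case.
Under paragraph 3: the claimant has caring responsibilities for an adult? yes; Standard Beneficiary (paragraph 5)? no; Scheduled Case (paragraph 8)? no — 1 of 3 hold (need ≥2) → not satisfied.
Under paragraph 6: the claimant has not been resident for the qualifying period? yes; the claimant has submitted a valid means declaration? no; the claimant is available for work? yes — 2 of 3 hold (need ≥2) → satisfied.
Under paragraph 12: not a Relevant Case (paragraph 3)? yes; Tier IV Case (paragraph 6)? yes; the claimant is available for work? yes — 3 of 3 hold (need ≥2) → satisfied.
Under paragraph 11: the claimant's partner is in remunerative employment? no; or the claimant has submitted a valid means declaration? no. So the claimant is not a Class-D Beneficiary.
Under paragraph 7: the claimant is in receipt of a qualifying disability payment? no; and the claimant's partner is not in remunerative employment? yes. So the claimant is not a Registered Claimant.
Under paragraph 10: not a Class-D Beneficiary (paragraph 11)? yes; not a Registered Claimant (paragraph 7)? yes; the claimant does not occupy the dwelling as their main home? no — 2 of 3 hold (need ≥2) → satisfied.
Under paragraph 9: not a Relevant Household (paragraph 12)? no; or not a Class-F Case (paragraph 10)? no. So the claimant is not a Scheduled Resident.

No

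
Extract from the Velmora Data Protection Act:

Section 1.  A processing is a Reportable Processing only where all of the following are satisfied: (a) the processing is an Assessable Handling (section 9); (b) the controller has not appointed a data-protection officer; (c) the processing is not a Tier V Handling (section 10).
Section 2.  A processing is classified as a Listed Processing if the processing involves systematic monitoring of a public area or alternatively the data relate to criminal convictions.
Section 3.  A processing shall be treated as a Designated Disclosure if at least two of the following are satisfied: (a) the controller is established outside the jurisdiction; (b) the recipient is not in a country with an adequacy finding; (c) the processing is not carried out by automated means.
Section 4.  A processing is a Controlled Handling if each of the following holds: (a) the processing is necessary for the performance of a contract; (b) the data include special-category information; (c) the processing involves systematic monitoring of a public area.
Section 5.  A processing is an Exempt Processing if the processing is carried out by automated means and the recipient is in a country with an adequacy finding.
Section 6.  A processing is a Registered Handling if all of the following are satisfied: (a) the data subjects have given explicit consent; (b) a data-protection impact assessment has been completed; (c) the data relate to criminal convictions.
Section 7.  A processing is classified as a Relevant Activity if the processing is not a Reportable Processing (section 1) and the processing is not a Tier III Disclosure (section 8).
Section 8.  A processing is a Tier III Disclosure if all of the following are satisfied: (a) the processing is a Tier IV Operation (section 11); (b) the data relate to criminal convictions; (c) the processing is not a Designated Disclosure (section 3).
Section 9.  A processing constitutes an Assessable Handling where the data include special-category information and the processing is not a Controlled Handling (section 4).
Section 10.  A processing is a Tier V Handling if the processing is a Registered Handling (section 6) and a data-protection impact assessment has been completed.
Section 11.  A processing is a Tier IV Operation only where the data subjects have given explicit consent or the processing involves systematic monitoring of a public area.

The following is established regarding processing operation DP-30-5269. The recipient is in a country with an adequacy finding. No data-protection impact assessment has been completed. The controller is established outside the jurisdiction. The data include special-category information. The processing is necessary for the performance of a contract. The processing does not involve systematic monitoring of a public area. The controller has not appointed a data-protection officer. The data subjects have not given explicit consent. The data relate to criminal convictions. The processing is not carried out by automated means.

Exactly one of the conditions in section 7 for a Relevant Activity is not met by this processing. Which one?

Under section 4: the processing is necessary for the performance of a contract? yes; and the data include special-category information? yes; and the processing involves systematic monitoring of a public area? no. So the processing is not a Controlled Handling.
Under section 9: the data include special-category information? yes; and not a Controlled Handling (section 4)? yes. So the processing is an Assessable Handling.
Under section 6: the data subjects have given explicit consent? no; and a data-protection impact assessment has been completed? no; and the data relate to criminal convictions? yes. So the processing is not a Registered Handling.
Under section 10: Registered Handling (section 6)? no; and a data-protection impact assessment has been completed? no. So the processing is not a Tier V Handling.
Under section 1: Assessable Handling (section 9)? yes; and the controller has not appointed a data-protection officer? yes; and not a Tier V Handling (section 10)? yes. So the processing is a Reportable Processing.
Under section 11: the data subjects have given explicit consent? no; or the processing involves systematic monitoring of a public area? no. So the processing is not a Tier IV Operation.
Under section 3: the controller is established outside the jurisdiction? yes; the recipient is not in a country with an adequacy finding? no; the processing is not carried out by automated means? yes — 2 of 3 hold (need ≥2) → satisfied.
Under section 8: Tier IV Operation (section 11)? no; and the data relate to criminal convictions? yes; and not a Designated Disclosure (section 3)? no. So the processing is not a Tier III Disclosure.
Under section 7: not a Reportable Processing (section 1)? no; and not a Tier III Disclosure (section 8)? yes. So the processing is not a Relevant Activity.

Reportable Processing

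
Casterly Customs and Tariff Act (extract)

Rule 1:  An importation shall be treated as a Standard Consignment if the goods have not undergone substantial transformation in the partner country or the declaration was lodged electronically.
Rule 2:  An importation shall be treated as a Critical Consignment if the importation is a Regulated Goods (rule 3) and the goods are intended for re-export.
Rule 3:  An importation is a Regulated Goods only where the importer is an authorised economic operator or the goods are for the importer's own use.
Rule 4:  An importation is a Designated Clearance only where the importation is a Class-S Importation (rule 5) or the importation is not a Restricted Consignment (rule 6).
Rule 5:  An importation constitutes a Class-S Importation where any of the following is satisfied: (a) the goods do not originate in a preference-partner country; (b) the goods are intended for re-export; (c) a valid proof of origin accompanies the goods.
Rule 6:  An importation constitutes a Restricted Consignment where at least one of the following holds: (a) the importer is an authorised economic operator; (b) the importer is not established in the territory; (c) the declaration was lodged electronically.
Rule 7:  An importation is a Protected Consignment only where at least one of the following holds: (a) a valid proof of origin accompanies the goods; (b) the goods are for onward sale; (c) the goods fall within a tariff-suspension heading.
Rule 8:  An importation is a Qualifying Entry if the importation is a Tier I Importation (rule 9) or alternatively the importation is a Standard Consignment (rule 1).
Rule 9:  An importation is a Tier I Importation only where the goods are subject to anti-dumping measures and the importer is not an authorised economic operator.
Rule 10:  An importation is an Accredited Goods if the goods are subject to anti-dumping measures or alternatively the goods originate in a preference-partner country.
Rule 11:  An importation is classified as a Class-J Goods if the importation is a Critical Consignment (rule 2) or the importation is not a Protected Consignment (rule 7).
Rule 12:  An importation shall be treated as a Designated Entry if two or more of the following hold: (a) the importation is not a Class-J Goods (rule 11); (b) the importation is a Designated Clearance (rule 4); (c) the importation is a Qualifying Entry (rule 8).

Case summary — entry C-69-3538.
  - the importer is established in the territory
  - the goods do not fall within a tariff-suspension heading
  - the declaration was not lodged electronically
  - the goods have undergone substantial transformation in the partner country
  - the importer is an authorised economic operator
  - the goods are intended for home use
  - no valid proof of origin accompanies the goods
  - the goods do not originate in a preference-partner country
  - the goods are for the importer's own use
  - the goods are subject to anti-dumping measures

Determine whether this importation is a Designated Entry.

Under rule 3: the importer is an authorised economic operator? yes; or the goods are for the importer's own use? yes. So the importation is a Regulated Goods.
Under rule 2: Regulated Goods (rule 3)? yes; and the goods are intended for re-export? no. So the importation is not a Critical Consignment.
Under rule 7: a valid proof of origin accompanies the goods? no; or the goods are for onward sale? no; or the goods fall within a tariff-suspension heading? no. So the importation is not a Protected Consignment.
Under rule 11: Critical Consignment (rule 2)? no; or not a Protected Consignment (rule 7)? yes. So the importation is a Class-J Goods.
Under rule 5: the goods do not originate in a preference-partner country? yes; or the goods are intended for re-export? no; or a valid proof of origin accompanies the goods? no. So the importation is a Class-S Importation.
Under rule 6: the importer is an authorised economic operator? yes; or the importer is not established in the territory? no; or the declaration was lodged electronically? no. So the importation is a Restricted Consignment.
Under rule 4: Class-S Importation (rule 5)? yes; or not a Restricted Consignment (rule 6)? no. So the importation is a Designated Clearance.
Under rule 9: the goods are subject to anti-dumping measures? yes; and the importer is not an authorised economic operator? no. So the importation is not a Tier I Importation.
Under rule 1: the goods have not undergone substantial transformation in the partner country? no; or the declaration was lodged electronically? no. So the importation is not a Standard Consignment.
Under rule 8: Tier I Importation (rule 9)? no; or Standard Consignment (rule 1)? no. So the importation is not a Qualifying Entry.
Under rule 12: not a Class-J Goods (rule 11)? no; Designated Clearance (rule 4)? yes; Qualifying Entry (rule 8)? no — 1 of 3 hold (need ≥2) → not satisfied.

No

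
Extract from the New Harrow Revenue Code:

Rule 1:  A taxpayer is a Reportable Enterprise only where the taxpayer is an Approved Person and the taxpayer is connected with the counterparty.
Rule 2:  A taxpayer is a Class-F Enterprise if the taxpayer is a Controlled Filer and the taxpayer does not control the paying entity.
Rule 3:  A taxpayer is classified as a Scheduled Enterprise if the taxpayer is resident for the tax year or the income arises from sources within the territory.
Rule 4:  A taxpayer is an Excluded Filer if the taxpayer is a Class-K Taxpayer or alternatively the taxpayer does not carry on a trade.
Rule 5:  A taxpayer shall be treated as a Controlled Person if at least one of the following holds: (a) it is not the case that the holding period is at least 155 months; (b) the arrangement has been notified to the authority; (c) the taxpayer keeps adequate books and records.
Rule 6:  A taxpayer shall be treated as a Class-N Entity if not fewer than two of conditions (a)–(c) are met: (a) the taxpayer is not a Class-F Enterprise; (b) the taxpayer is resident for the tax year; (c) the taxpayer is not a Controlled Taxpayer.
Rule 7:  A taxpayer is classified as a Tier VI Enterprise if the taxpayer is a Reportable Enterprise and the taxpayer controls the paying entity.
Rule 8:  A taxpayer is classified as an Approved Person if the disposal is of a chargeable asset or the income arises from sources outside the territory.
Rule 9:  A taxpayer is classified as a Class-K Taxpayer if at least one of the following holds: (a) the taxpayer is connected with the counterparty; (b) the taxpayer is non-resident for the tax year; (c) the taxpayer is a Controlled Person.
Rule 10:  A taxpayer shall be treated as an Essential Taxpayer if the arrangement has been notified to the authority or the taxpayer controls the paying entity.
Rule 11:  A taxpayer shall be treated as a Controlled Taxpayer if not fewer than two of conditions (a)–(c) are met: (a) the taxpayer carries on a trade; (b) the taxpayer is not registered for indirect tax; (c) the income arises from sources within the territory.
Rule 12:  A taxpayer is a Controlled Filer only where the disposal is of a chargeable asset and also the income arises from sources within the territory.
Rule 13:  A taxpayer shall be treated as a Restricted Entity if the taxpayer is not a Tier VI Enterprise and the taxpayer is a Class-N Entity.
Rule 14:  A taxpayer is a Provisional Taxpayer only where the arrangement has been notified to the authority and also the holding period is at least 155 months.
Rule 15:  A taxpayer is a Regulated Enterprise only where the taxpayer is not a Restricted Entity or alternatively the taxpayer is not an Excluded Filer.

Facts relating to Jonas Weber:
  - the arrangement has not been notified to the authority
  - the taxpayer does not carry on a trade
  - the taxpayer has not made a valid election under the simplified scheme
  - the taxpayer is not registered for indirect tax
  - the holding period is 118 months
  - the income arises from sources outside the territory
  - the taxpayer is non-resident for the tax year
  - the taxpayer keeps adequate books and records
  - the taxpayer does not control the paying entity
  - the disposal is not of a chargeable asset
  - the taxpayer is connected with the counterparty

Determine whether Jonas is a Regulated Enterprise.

Under rule 8: the disposal is of a chargeable asset? no; or the income arises from sources outside the territory? yes. So the taxpayer is an Approved Person.
Under rule 1: Approved Person (rule 8)? yes; and the taxpayer is connected with the counterparty? yes. So the taxpayer is a Reportable Enterprise.
Under rule 7: Reportable Enterprise (rule 1)? yes; and the taxpayer controls the paying entity? no. So the taxpayer is not a Tier VI Enterprise.
Under rule 12: the disposal is of a chargeable asset? no; and the income arises from sources within the territory? no. So the taxpayer is not a Controlled Filer.
Under rule 2: Controlled Filer (rule 12)? no; and the taxpayer does not control the paying entity? yes. So the taxpayer is not a Class-F Enterprise.
Under rule 11: the taxpayer carries on a trade? no; the taxpayer is not registered for indirect tax? yes; the income arises from sources within the territory? no — 1 of 3 hold (need ≥2) → not satisfied.
Under rule 6: not a Class-F Enterprise (rule 2)? yes; the taxpayer is resident for the tax year? no; not a Controlled Taxpayer (rule 11)? yes — 2 of 3 hold (need ≥2) → satisfied.
Under rule 13: not a Tier VI Enterprise (rule 7)? yes; and Class-N Entity (rule 6)? yes. So the taxpayer is a Restricted Entity.
Under rule 5: holding period: 118 months ≥ 155 months? no, so negated condition yes; or the arrangement has been notified to the authority? no; or the taxpayer keeps adequate books and records? yes. So the taxpayer is a Controlled Person.
Under rule 9: the taxpayer is connected with the counterparty? yes; or the taxpayer is non-resident for the tax year? yes; or Controlled Person (rule 5)? yes. So the taxpayer is a Class-K Taxpayer.
Under rule 4: Class-K Taxpayer (rule 9)? yes; or the taxpayer does not carry on a trade? yes. So the taxpayer is an Excluded Filer.
Under rule 15: not a Restricted Entity (rule 13)? no; or not an Excluded Filer (rule 4)? no. So the taxpayer is not a Regulated Enterprise.

No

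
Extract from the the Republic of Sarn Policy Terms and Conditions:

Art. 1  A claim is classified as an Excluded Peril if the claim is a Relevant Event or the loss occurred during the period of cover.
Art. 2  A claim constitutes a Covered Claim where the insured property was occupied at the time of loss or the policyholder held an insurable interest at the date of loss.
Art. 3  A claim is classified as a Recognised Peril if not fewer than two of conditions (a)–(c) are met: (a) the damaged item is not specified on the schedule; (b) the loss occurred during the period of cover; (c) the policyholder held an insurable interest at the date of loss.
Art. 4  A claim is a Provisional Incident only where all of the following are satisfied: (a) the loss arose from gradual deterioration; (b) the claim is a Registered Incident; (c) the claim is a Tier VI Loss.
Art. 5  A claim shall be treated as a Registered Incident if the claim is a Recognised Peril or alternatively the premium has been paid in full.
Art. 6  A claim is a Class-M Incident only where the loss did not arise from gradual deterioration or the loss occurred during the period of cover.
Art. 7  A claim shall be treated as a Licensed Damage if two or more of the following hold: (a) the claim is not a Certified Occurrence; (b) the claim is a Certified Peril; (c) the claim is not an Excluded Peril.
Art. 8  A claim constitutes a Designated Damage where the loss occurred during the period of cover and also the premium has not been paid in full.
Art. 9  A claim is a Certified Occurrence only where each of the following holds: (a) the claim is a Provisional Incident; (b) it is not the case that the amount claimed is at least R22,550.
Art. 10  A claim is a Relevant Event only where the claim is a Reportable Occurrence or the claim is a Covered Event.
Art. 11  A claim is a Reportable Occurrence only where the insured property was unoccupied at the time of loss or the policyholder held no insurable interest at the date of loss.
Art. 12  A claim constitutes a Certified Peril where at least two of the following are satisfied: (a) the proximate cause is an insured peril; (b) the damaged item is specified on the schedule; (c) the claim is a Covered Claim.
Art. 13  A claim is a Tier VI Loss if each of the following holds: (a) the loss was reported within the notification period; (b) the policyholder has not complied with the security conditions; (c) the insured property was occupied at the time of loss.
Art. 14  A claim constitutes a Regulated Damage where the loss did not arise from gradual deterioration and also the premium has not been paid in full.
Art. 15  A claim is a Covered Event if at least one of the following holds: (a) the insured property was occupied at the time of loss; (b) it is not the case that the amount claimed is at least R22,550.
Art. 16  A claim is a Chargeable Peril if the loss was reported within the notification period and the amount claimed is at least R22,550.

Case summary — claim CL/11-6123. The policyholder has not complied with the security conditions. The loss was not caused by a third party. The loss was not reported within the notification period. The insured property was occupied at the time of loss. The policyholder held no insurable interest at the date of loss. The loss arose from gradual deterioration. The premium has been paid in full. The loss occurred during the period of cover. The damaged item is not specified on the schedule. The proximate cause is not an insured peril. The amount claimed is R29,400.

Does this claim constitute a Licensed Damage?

No

Under article 3: the damaged item is not specified on the schedule? yes; the loss occurred during the period of cover? yes; the policyholder held an insurable interest at the date of loss? no — 2 of 3 hold (need ≥2) → satisfied.
Under article 5: Recognised Peril (article 3)? yes; or the premium has been paid in full? yes. So the claim is a Registered Incident.
Under article 13: the loss was reported within the notification period? no; and the policyholder has not complied with the security conditions? yes; and the insured property was occupied at the time of loss? yes. So the claim is not a Tier VI Loss.
Under article 4: the loss arose from gradual deterioration? yes; and Registered Incident (article 5)? yes; and Tier VI Loss (article 13)? no. So the claim is not a Provisional Incident.
Under article 9: Provisional Incident (article 4)? no; and amount claimed: R29,400 ≥ R22,550? yes, so negated condition no. So the claim is not a Certified Occurrence.
Under article 2: the insured property was occupied at the time of loss? yes; or the policyholder held an insurable interest at the date of loss? no. So the claim is a Covered Claim.
Under article 12: the proximate cause is an insured peril? no; the damaged item is specified on the schedule? no; Covered Claim (article 2)? yes — 1 of 3 hold (need ≥2) → not satisfied.
Under article 11: the insured property was unoccupied at the time of loss? no; or the policyholder held no insurable interest at the date of loss? yes. So the claim is a Reportable Occurrence.
Under article 15: the insured property was occupied at the time of loss? yes; or amount claimed: R29,400 ≥ R22,550? yes, so negated condition no. So the claim is a Covered Event.
Under article 10: Reportable Occurrence (article 11)? yes; or Covered Event (article 15)? yes. So the claim is a Relevant Event.
Under article 1: Relevant Event (article 10)? yes; or the loss occurred during the period of cover? yes. So the claim is an Excluded Peril.
Under article 7: not a Certified Occurrence (article 9)? yes; Certified Peril (article 12)? no; not an Excluded Peril (article 1)? no — 1 of 3 hold (need ≥2) → not satisfied.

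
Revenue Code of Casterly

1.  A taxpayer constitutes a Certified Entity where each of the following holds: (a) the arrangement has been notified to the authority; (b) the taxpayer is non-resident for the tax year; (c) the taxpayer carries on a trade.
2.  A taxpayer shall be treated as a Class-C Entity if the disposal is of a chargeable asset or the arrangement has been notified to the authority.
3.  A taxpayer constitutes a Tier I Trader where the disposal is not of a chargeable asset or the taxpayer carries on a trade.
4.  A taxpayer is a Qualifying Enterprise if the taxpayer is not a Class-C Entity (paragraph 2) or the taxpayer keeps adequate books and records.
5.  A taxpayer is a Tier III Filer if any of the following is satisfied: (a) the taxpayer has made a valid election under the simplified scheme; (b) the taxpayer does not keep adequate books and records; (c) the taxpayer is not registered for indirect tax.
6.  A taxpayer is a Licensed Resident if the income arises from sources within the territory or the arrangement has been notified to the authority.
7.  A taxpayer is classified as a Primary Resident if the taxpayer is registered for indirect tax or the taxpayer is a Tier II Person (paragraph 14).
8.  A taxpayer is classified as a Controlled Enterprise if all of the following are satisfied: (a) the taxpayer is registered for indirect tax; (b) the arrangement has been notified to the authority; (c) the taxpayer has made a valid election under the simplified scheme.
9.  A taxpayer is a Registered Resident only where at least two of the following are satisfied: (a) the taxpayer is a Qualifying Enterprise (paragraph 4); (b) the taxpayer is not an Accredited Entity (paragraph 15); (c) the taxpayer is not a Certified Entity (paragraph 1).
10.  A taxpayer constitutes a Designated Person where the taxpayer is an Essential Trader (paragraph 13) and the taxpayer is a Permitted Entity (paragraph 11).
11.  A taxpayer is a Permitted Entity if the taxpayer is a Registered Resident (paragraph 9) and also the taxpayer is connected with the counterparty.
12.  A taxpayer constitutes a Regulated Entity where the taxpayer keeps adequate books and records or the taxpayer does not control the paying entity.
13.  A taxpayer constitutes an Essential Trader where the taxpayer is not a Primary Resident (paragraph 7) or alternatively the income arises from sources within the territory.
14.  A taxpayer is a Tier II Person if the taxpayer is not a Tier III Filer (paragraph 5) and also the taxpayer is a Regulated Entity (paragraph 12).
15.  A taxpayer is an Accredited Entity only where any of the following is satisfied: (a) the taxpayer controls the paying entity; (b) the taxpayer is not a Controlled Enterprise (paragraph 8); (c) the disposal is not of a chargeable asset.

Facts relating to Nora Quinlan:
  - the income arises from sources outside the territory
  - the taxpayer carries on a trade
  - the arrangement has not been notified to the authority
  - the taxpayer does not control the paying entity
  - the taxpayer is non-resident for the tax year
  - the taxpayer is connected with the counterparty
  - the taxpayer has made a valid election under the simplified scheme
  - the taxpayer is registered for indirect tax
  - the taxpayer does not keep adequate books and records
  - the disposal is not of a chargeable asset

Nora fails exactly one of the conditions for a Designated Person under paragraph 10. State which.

Essential Trader

paragraph 5 — Tier III Filer: [the taxpayer has made a valid election under the simplified scheme? yes] OR [the taxpayer does not keep adequate books and records? yes] OR [the taxpayer is not registered for indirect tax? no] → satisfied.
paragraph 12 — Regulated Entity: [the taxpayer keeps adequate books and records? no] OR [the taxpayer does not control the paying entity? yes] → satisfied.
paragraph 14 — Tier II Person: [not a Tier III Filer (paragraph 5)? no] AND [Regulated Entity (paragraph 12)? yes] → not satisfied.
paragraph 7 — Primary Resident: [the taxpayer is registered for indirect tax? yes] OR [Tier II Person (paragraph 14)? no] → satisfied.
paragraph 13 — Essential Trader: [not a Primary Resident (paragraph 7)? no] OR [the income arises from sources within the territory? no] → not satisfied.
paragraph 2 — Class-C Entity: [the disposal is of a chargeable asset? no] OR [the arrangement has been notified to the authority? no] → not satisfied.
paragraph 4 — Qualifying Enterprise: [not a Class-C Entity (paragraph 2)? yes] OR [the taxpayer keeps adequate books and records? no] → satisfied.
paragraph 8 — Controlled Enterprise: [the taxpayer is registered for indirect tax? yes] AND [the arrangement has been notified to the authority? no] AND [the taxpayer has made a valid election under the simplified scheme? yes] → not satisfied.
paragraph 15 — Accredited Entity: [the taxpayer controls the paying entity? no] OR [not a Controlled Enterprise (paragraph 8)? yes] OR [the disposal is not of a chargeable asset? yes] → satisfied.
paragraph 1 — Certified Entity: [the arrangement has been notified to the authority? no] AND [the taxpayer is non-resident for the tax year? yes] AND [the taxpayer carries on a trade? yes] → not satisfied.
paragraph 9 — Registered Resident: Qualifying Enterprise (paragraph 4)? yes; not an Accredited Entity (paragraph 15)? no; not a Certified Entity (paragraph 1)? yes — 2 of 3 hold (need ≥2) → satisfied.
paragraph 11 — Permitted Entity: [Registered Resident (paragraph 9)? yes] AND [the taxpayer is connected with the counterparty? yes] → satisfied.
paragraph 10 — Designated Person: [Essential Trader (paragraph 13)? no] AND [Permitted Entity (paragraph 11)? yes] → not satisfied.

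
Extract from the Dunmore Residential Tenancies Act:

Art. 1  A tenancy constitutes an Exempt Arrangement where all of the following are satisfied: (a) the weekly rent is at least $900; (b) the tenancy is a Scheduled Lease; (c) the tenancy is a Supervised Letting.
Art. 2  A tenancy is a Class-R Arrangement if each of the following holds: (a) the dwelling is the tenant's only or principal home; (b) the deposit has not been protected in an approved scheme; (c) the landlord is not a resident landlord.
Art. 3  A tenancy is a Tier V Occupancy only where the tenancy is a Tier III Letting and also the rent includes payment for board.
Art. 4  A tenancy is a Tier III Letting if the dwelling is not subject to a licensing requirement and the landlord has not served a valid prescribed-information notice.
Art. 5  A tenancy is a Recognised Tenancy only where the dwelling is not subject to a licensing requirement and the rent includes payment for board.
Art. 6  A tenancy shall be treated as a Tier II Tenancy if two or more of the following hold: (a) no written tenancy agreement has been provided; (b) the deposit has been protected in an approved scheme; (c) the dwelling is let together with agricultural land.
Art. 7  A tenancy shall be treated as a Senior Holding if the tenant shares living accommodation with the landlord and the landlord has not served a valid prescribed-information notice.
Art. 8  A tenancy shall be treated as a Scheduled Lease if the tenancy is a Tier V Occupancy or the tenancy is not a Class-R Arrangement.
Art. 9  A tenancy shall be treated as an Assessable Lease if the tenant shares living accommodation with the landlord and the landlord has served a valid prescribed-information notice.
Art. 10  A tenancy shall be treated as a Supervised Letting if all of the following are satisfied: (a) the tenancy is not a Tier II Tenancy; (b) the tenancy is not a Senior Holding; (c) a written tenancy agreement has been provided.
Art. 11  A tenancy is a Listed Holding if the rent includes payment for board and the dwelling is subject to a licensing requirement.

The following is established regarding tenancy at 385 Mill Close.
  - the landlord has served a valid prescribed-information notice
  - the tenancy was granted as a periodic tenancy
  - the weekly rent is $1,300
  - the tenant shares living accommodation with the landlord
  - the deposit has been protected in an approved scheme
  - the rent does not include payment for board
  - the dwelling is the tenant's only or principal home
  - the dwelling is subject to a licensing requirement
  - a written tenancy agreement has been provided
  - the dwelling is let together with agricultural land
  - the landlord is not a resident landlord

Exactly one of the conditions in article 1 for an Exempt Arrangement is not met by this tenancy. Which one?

Supervised Letting

Under article 4: the dwelling is not subject to a licensing requirement? no; and the landlord has not served a valid prescribed-information notice? no. So the tenancy is not a Tier III Letting.
Under article 3: Tier III Letting (article 4)? no; and the rent includes payment for board? no. So the tenancy is not a Tier V Occupancy.
Under article 2: the dwelling is the tenant's only or principal home? yes; and the deposit has not been protected in an approved scheme? no; and the landlord is not a resident landlord? yes. So the tenancy is not a Class-R Arrangement.
Under article 8: Tier V Occupancy (article 3)? no; or not a Class-R Arrangement (article 2)? yes. So the tenancy is a Scheduled Lease.
Under article 6: no written tenancy agreement has been provided? no; the deposit has been protected in an approved scheme? yes; the dwelling is let together with agricultural land? yes — 2 of 3 hold (need ≥2) → satisfied.
Under article 7: the tenant shares living accommodation with the landlord? yes; and the landlord has not served a valid prescribed-information notice? no. So the tenancy is not a Senior Holding.
Under article 10: not a Tier II Tenancy (article 6)? no; and not a Senior Holding (article 7)? yes; and a written tenancy agreement has been provided? yes. So the tenancy is not a Supervised Letting.
Under article 1: weekly rent: $1,300 ≥ $900? yes; and Scheduled Lease (article 8)? yes; and Supervised Letting (article 10)? no. So the tenancy is not an Exempt Arrangement.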